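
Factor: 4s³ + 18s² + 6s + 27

(2s + 9)(2s² + 3)

Group as (4s³ + 6s) + (18s² + 27) = 2s(2s² + 3) + 9(2s² + 3).
Both groups share the factor (2s² + 3).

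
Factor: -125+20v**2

5(2v+5)(2v-5)

Factor out 5, leaving 4v**2-25, which is a difference of two squares.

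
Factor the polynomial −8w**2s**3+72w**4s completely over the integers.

Pull out the common factor 8w**2s; 9w**2−s**2 is a difference of squares.

8sw**2(3w−s)(3w+s)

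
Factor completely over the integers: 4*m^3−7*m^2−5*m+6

(4*m−3)*(m+1)*(m−2)

Trying the rational-root candidates, m = 2 is a root, so (m−2) divides it; the quotient is 4*m^2+m−3.
The remaining quadratic factors as (4*m−3)(m+1).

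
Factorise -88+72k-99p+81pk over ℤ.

Group as (81pk-99p) + (72k-88) = 9p(9k-11) + 8(9k-11).
Both groups share the factor (9k-11).

(9k-11)(9p+8)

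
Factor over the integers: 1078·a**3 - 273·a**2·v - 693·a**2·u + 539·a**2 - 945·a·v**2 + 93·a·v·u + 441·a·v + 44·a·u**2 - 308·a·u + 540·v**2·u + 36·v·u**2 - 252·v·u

Group: 7·a·(154·a**2 - 39·a·v - 11·a·u + 77·a - 135·v**2 - 9·v·u + 63·v) - 4·u·(154·a**2 - 39·a·v - 11·a·u + 77·a - 135·v**2 - 9·v·u + 63·v); both groups contain (154·a**2 - 39·a·v - 11·a·u + 77·a - 135·v**2 - 9·v·u + 63·v), so (7·a - 4·u) is a factor with cofactor 154·a**2 - 39·a·v - 11·a·u + 77·a - 135·v**2 - 9·v·u + 63·v.
The cofactor groups again: 154·a**2 - 39·a·v - 11·a·u + 77·a - 135·v**2 - 9·v·u + 63·v = 11·a·(14·a - 15·v - u + 7) + 9·v·(14·a - 15·v - u + 7); both groups contain (14·a - 15·v - u + 7), giving (11·a + 9·v)·(14·a - 15·v - u + 7).

(11·a + 9·v)·(14·a - 15·v - u + 7)·(7·a - 4·u)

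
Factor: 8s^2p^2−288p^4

Factor out 8p^2, leaving s^2−36p^2, which is a difference of two squares.

8p^2(s−6p)(s+6p)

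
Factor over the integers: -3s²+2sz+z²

Group: -3s(s-z) - z(s-z); both groups contain (s-z).

-(3s+z)(s-z)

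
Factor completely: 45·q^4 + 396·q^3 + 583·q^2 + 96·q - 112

Among the possible rational roots, q = 1/3 is a root, so (3·q - 1) divides it; the quotient is 15·q^3 + 137·q^2 + 240·q + 112.
Next, q = -7 is a root, so (q + 7) divides it; the quotient is 15·q^2 + 32·q + 16.
The remaining quadratic factors as (3·q + 4)(5·q + 4).

(3·q + 4)·(3·q - 1)·(5·q + 4)·(q + 7)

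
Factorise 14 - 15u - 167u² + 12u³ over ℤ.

Testing divisors of the constant over divisors of the leading coefficient, u = -1/3 is a root, so (3u + 1) divides it; the quotient is 4u² - 57u + 14.
The remaining quadratic factors as (u - 14)(4u - 1).

(3u + 1)(4u - 1)(u - 14)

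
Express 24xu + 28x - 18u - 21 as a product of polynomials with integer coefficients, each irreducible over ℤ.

(4x - 3)(6u + 7)

Group as (24xu + 28x) + (-18u - 21) = 4x(6u + 7) - 3(6u + 7).
Both groups share the factor (6u + 7).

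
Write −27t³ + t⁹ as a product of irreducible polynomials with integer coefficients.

t³(t² − 3)(t⁴ + 3t² + 9)

Every term has a factor of t³; factoring it out leaves t⁶ − 27.
Recognize a difference of cubes with the parts t² and 3.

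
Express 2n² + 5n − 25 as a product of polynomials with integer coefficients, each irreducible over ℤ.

(2n − 5)(n + 5)

Need a pair with product 2·(−25) = −50 and sum 5: that's 10 and −5.
Split the middle term: 2n² + 10n − 5n − 25 = 2n(n + 5) − 5(n + 5).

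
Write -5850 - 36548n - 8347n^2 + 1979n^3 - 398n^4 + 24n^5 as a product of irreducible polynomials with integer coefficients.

Trying the rational-root candidates, n = -1/6 is a root, so (6n + 1) is a factor; dividing leaves 4n^4 - 67n^3 + 341n^2 - 1448n - 5850.
Continuing, n = 13 is a root, so (n - 13) divides it; the quotient is 4n^3 - 15n^2 + 146n + 450.
Next, n = -9/4 is a root, so (4n + 9) is a factor; dividing leaves n^2 - 6n + 50.
The quadratic n^2 - 6n + 50 has discriminant -164 < 0 and is irreducible over ℤ.

(4n + 9)(6n + 1)(n - 13)(n^2 - 6n + 50)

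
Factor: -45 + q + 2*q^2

(2*q - 9)*(q + 5)

Need a pair with product 2·(-45) = -90 and sum 1: that's 10 and -9.
Split the middle term: 2*q^2 + 10*q - 9*q - 45 = 2*q*(q + 5) - 9*(q + 5).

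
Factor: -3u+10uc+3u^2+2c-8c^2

(3u-2c)(u+4c-1)

Group: 3u(u+4c-1) - 2c(u+4c-1); both groups contain (u+4c-1).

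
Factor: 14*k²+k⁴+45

(k²+5)*(k²+9)

Substitute u = k² to get a quadratic in u, then factor.
k²+5 is irreducible over ℤ (always positive, so no real roots).
k²+9 is irreducible over ℤ (sum of squares).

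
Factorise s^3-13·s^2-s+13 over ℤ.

(s+1)·(s-1)·(s-13)

Among the possible rational roots, s = 1 is a root, so (s-1) divides it; the quotient is s^2-12·s-13.
The remaining quadratic factors as (s+1)(s-13).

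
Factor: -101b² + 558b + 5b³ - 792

(5b - 11)(b - 12)(b - 6)

By the rational root theorem, b = 6 is a root, so (b - 6) divides it; the quotient is 5b² - 71b + 132.
The remaining quadratic factors as (b - 12)(5b - 11).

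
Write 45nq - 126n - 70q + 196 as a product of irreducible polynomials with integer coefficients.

Group as (45nq - 126n) + (-70q + 196) = 9n(5q - 14) - 14(5q - 14).
Both groups share the factor (5q - 14).

(5q - 14)(9n - 14)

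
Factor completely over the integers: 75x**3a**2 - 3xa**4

Every term has a factor of 3xa**2. Then 25x**2 - a**2 = (5x)² − (a)².

3a**2x(5x - a)(5x + a)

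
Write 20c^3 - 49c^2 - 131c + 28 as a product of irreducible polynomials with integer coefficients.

(4c + 7)(5c - 1)(c - 4)

Testing divisors of the constant over divisors of the leading coefficient, c = 1/5 is a root, so (5c - 1) divides it; the quotient is 4c^2 - 9c - 28.
The remaining quadratic factors as (c - 4)(4c + 7).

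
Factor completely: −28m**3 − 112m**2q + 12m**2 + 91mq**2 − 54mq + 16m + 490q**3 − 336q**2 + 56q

Group: 7m(−4m**2 − 24mq + 4m − 35q**2 + 14q) + (−14q + 4)(−4m**2 − 24mq + 4m − 35q**2 + 14q); both groups contain (−4m**2 − 24mq + 4m − 35q**2 + 14q), so (7m − 14q + 4) is a factor with cofactor −4m**2 − 24mq + 4m − 35q**2 + 14q.
The cofactor groups again: −4m**2 − 24mq + 4m − 35q**2 + 14q = −2m(2m + 7q) + (−5q + 2)(2m + 7q); both groups contain (2m + 7q), giving −(2m + 5q − 2)(2m + 7q).

−(2m + 5q − 2)(2m + 7q)(7m − 14q + 4)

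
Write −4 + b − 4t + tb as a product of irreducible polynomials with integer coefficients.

Group as (tb − 4t) + (b − 4) = t(b − 4) + (b − 4).
Both groups share the factor (b − 4).

(b − 4)(t + 1)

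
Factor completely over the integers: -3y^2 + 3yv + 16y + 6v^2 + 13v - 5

Group: -y(3y + 3v - 1) + (2v + 5)(3y + 3v - 1); both groups contain (3y + 3v - 1).

-(y - 2v - 5)(3y + 3v - 1)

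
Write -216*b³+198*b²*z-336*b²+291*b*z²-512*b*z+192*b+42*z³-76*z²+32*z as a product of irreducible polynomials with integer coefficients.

Group: 4*b*(-54*b²-45*b*z+24*b-6*z²+4*z) + (-7*z+8)*(-54*b²-45*b*z+24*b-6*z²+4*z); both groups contain (-54*b²-45*b*z+24*b-6*z²+4*z), so (4*b-7*z+8) is a factor with cofactor -54*b²-45*b*z+24*b-6*z²+4*z.
The cofactor groups again: -54*b²-45*b*z+24*b-6*z²+4*z = -9*b*(6*b+z) + (-6*z+4)*(6*b+z); both groups contain (6*b+z), giving -(9*b+6*z-4)*(6*b+z).

-(4*b-7*z+8)*(6*b+z)*(9*b+6*z-4)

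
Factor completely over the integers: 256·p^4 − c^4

(4·p − c)·(4·p + c)·(16·p^2 + c^2)

Write as (16·p^2)² − (c^2)², then factor 16·p^2 − c^2 once more.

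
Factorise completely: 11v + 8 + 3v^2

(3v + 8)(v + 1)

Need a pair with product 3·8 = 24 and sum 11: that's 8 and 3.
Split the middle term: 3v^2 + 8v + 3v + 8 = v(3v + 8) + (3v + 8).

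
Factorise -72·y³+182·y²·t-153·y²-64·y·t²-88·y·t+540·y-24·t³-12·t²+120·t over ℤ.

Group: y·(-72·y²+38·y·t+135·y+12·t²+30·t) + (-2·t+4)·(-72·y²+38·y·t+135·y+12·t²+30·t); both groups contain (-72·y²+38·y·t+135·y+12·t²+30·t), so (y-2·t+4) is a factor with cofactor -72·y²+38·y·t+135·y+12·t²+30·t.
The cofactor groups again: -72·y²+38·y·t+135·y+12·t²+30·t = -8·y·(9·y+2·t) + (6·t+15)·(9·y+2·t); both groups contain (9·y+2·t), giving -(8·y-6·t-15)·(9·y+2·t).

-(y-2·t+4)·(8·y-6·t-15)·(9·y+2·t)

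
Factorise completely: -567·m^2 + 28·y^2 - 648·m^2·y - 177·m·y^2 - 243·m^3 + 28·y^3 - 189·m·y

-(3·m + 7·y + 7)·(9·m + 4·y)·(9·m - y)

Group: 9·m·(-27·m^2 - 60·m·y - 63·m + 7·y^2 + 7·y) + 4·y·(-27·m^2 - 60·m·y - 63·m + 7·y^2 + 7·y); both groups contain (-27·m^2 - 60·m·y - 63·m + 7·y^2 + 7·y), so (9·m + 4·y) is a factor with cofactor -27·m^2 - 60·m·y - 63·m + 7·y^2 + 7·y.
The cofactor groups again: -27·m^2 - 60·m·y - 63·m + 7·y^2 + 7·y = -3·m·(9·m - y) + (-7·y - 7)·(9·m - y); both groups contain (9·m - y), giving -(3·m + 7·y + 7)·(9·m - y).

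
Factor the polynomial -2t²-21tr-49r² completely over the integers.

Group: -t(2t+7r) - 7r(2t+7r); both groups contain (2t+7r).

-(2t+7r)(t+7r)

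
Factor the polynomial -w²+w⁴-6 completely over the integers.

(w²+2)·(w²-3)

Substitute u = w² to get a quadratic in u, then factor.
w²+2 is irreducible over ℤ (always positive, so no real roots).
w²-3 is irreducible over ℤ (3 is not a perfect square).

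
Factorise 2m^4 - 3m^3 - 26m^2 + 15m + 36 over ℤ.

(2m - 3)(m + 1)(m + 3)(m - 4)

Trying the rational-root candidates, m = 3/2 is a root, so (2m - 3) divides it; the quotient is m^3 - 13m - 12.
Next, m = 4 is a root, giving the factor (m - 4) and quotient m^2 + 4m + 3.
The remaining quadratic factors as (m + 3)(m + 1).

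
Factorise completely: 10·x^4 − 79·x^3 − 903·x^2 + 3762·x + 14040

(2·x + 15)·(5·x + 13)·(x − 12)·(x − 6)

Testing divisors of the constant over divisors of the leading coefficient, x = 6 is a root, giving the factor (x − 6) and quotient 10·x^3 − 19·x^2 − 1017·x − 2340.
Continuing, x = 12 is a root, so (x − 12) divides it; the quotient is 10·x^2 + 101·x + 195.
The remaining quadratic factors as (2·x + 15)(5·x + 13).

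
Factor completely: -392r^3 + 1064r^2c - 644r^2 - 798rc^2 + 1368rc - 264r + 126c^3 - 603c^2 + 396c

-(14r - 14c + 11)(14r - 3c + 12)(2r - 3c)

Group: 2r(-196r^2 + 238rc - 322r - 42c^2 + 201c - 132) - 3c(-196r^2 + 238rc - 322r - 42c^2 + 201c - 132); both groups contain (-196r^2 + 238rc - 322r - 42c^2 + 201c - 132), so (2r - 3c) is a factor with cofactor -196r^2 + 238rc - 322r - 42c^2 + 201c - 132.
The cofactor groups again: -196r^2 + 238rc - 322r - 42c^2 + 201c - 132 = -14r(14r - 3c + 12) + (14c - 11)(14r - 3c + 12); both groups contain (14r - 3c + 12), giving -(14r - 14c + 11)(14r - 3c + 12).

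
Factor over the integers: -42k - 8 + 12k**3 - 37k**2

(3k + 2)(4k + 1)(k - 4)

Among the possible rational roots, k = -1/4 is a root, giving the factor (4k + 1) and quotient 3k**2 - 10k - 8.
The remaining quadratic factors as (k - 4)(3k + 2).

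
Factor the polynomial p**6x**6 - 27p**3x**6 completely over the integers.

p**3x**6(p - 3)(p**2 + 3p + 9)

Factor out p**3x**6 first: what remains is p**3 - 27.
Recognize a difference of cubes with the parts p and 3.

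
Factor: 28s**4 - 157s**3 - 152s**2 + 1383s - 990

Trying the rational-root candidates, s = 6/7 is a root, so (7s - 6) divides it; the quotient is 4s**3 - 19s**2 - 38s + 165.
Continuing, s = -3 is a root, giving the factor (s + 3) and quotient 4s**2 - 31s + 55.
The remaining quadratic factors as (4s - 11)(s - 5).

(4s - 11)(7s - 6)(s + 3)(s - 5)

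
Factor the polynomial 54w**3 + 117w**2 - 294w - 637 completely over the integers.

By the rational root theorem, w = -13/6 is a root, so (6w + 13) is a factor; dividing leaves 9w**2 - 49.
The remaining quadratic factors as (3w - 7)(3w + 7).

(3w + 7)(3w - 7)(6w + 13)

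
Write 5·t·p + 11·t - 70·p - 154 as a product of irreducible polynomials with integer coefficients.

(5·p + 11)·(t - 14)

Group as (5·t·p + 11·t) + (-70·p - 154) = t·(5·p + 11) - 14·(5·p + 11).
Both groups share the factor (5·p + 11).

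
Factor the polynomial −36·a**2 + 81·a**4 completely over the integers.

Every term has a factor of 9·a**2. Then 9·a**2 − 4 = (3·a)² − (2)².

9·a**2·(3·a + 2)·(3·a − 2)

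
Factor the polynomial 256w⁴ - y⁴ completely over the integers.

(4w + y)(4w - y)(16w² + y²)

Difference of squares twice: with A = 4w and B = y, A⁴ − B⁴ = (A² − B²)(A² + B²), and A² − B² factors again.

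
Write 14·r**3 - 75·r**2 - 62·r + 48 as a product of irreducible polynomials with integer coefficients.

(2·r - 1)·(7·r + 8)·(r - 6)

By the rational root theorem, r = 1/2 is a root, giving the factor (2·r - 1) and quotient 7·r**2 - 34·r - 48.
The remaining quadratic factors as (r - 6)(7·r + 8).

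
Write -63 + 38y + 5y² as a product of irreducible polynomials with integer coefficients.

(5y - 7)(y + 9)

Need a pair with product 5·(-63) = -315 and sum 38: that's 45 and -7.
Split the middle term: 5y² + 45y - 7y - 63 = 5y(y + 9) - 7(y + 9).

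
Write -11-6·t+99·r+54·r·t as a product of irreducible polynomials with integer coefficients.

(6·t+11)·(9·r-1)

Group as (54·r·t+99·r) + (-6·t-11) = 9·r·(6·t+11) - (6·t+11).
Both groups share the factor (6·t+11).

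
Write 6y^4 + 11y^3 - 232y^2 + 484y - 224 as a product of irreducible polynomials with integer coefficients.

By the rational root theorem, y = 2/3 is a root, so (3y - 2) is a factor; dividing leaves 2y^3 + 5y^2 - 74y + 112.
Then y = 2 is a root, giving the factor (y - 2) and quotient 2y^2 + 9y - 56.
The remaining quadratic factors as (y + 8)(2y - 7).

(2y - 7)(3y - 2)(y + 8)(y - 2)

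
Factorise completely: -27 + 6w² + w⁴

(w² + 9)(w² - 3)

Substitute u = w² to get a quadratic in u, then factor.
w² + 9 is irreducible over ℤ (sum of squares).
w² - 3 is irreducible over ℤ (3 is not a perfect square).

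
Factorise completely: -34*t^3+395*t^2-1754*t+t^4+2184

Testing divisors of the constant over divisors of the leading coefficient, t = 13 is a root, so (t-13) is a factor; dividing leaves t^3-21*t^2+122*t-168.
Then t = 7 is a root, so (t-7) divides it; the quotient is t^2-14*t+24.
The remaining quadratic factors as (t-12)(t-2).

(t-12)*(t-13)*(t-2)*(t-7)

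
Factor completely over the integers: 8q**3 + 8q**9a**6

Every term has a factor of 8q**3; factoring it out leaves q**6a**6 + 1.
Recognize a sum of cubes with the parts 1 and q**2a**2.

8q**3(q**2a**2 + 1)(q**4a**4 - q**2a**2 + 1)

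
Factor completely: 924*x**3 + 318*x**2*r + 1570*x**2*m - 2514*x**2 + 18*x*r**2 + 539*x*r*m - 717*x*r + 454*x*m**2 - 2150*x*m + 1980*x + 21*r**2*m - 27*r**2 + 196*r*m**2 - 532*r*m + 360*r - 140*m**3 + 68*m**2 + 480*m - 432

(11*x + 3*r - 2*m - 4)*(14*x + r + 10*m - 12)*(6*x + 7*m - 9)

Group: 11*x*(84*x**2 + 6*x*r + 158*x*m - 198*x + 7*r*m - 9*r + 70*m**2 - 174*m + 108) + (3*r - 2*m - 4)*(84*x**2 + 6*x*r + 158*x*m - 198*x + 7*r*m - 9*r + 70*m**2 - 174*m + 108); both groups contain (84*x**2 + 6*x*r + 158*x*m - 198*x + 7*r*m - 9*r + 70*m**2 - 174*m + 108), so (11*x + 3*r - 2*m - 4) is a factor with cofactor 84*x**2 + 6*x*r + 158*x*m - 198*x + 7*r*m - 9*r + 70*m**2 - 174*m + 108.
The cofactor groups again: 84*x**2 + 6*x*r + 158*x*m - 198*x + 7*r*m - 9*r + 70*m**2 - 174*m + 108 = 6*x*(14*x + r + 10*m - 12) + (7*m - 9)*(14*x + r + 10*m - 12); both groups contain (14*x + r + 10*m - 12), giving (6*x + 7*m - 9)*(14*x + r + 10*m - 12).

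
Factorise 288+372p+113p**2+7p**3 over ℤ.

(7p+8)(p+12)(p+3)

Trying the rational-root candidates, p = −8/7 is a root, so (7p+8) divides it; the quotient is p**2+15p+36.
The remaining quadratic factors as (p+12)(p+3).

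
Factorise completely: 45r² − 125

Every term has a factor of 5. Then 9r² − 25 = (3r)² − (5)².

5(3r + 5)(3r − 5)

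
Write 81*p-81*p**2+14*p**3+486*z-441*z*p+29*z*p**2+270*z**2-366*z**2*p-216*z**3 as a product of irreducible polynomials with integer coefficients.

-(9*z-2*p+9)*(4*z+7*p-9)*(6*z+p)

Group: 6*z*(-36*z**2-55*z*p+45*z+14*p**2-81*p+81) + p*(-36*z**2-55*z*p+45*z+14*p**2-81*p+81); both groups contain (-36*z**2-55*z*p+45*z+14*p**2-81*p+81), so (6*z+p) is a factor with cofactor -36*z**2-55*z*p+45*z+14*p**2-81*p+81.
The cofactor groups again: -36*z**2-55*z*p+45*z+14*p**2-81*p+81 = -4*z*(9*z-2*p+9) + (-7*p+9)*(9*z-2*p+9); both groups contain (9*z-2*p+9), giving -(4*z+7*p-9)*(9*z-2*p+9).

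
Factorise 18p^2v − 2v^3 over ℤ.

2v(3p + v)(3p − v)

Pull out the common factor 2v; 9p^2 − v^2 is a difference of squares.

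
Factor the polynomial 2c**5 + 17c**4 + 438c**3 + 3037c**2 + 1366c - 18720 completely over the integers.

Trying the rational-root candidates, c = -9/2 is a root, so (2c + 9) divides it; the quotient is c**4 + 4c**3 + 201c**2 + 614c - 2080.
Continuing, c = 2 is a root, so (c - 2) divides it; the quotient is c**3 + 6c**2 + 213c + 1040.
Then c = -5 is a root, so (c + 5) divides it; the quotient is c**2 + c + 208.
The quadratic c**2 + c + 208 has discriminant -831 < 0 and is irreducible over ℤ.

(2c + 9)(c + 5)(c - 2)(c**2 + c + 208)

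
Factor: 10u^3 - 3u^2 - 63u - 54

(2u + 3)(5u + 6)(u - 3)

Trying the rational-root candidates, u = -3/2 is a root, giving the factor (2u + 3) and quotient 5u^2 - 9u - 18.
The remaining quadratic factors as (u - 3)(5u + 6).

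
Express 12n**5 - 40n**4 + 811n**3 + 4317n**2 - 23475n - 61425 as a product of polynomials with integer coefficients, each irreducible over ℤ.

Trying the rational-root candidates, n = -13/6 is a root, giving the factor (6n + 13) and quotient 2n**4 - 11n**3 + 159n**2 + 375n - 4725.
Then n = 9/2 is a root, giving the factor (2n - 9) and quotient n**3 - n**2 + 75n + 525.
Continuing, n = -5 is a root, so (n + 5) divides it; the quotient is n**2 - 6n + 105.
The quadratic n**2 - 6n + 105 has discriminant -384 < 0 and is irreducible over ℤ.

(2n - 9)(6n + 13)(n + 5)(n**2 - 6n + 105)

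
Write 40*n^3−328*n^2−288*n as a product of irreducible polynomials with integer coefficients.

8*n*(5*n+4)*(n−9)

Pull out the common factor 8*n, then factor the remaining trinomial.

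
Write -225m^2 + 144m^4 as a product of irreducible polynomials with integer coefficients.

Every term has a factor of 9m^2. Then 16m^2 - 25 = (4m)² − (5)².

9m^2(4m + 5)(4m - 5)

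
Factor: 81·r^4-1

Difference of squares twice: with A = 3·r and B = 1, A⁴ − B⁴ = (A² − B²)(A² + B²), and A² − B² factors again.

(3·r+1)·(3·r-1)·(9·r^2+1)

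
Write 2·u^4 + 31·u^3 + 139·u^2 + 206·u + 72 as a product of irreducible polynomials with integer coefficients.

(2·u + 1)·(u + 2)·(u + 4)·(u + 9)

Testing divisors of the constant over divisors of the leading coefficient, u = −9 is a root, so (u + 9) divides it; the quotient is 2·u^3 + 13·u^2 + 22·u + 8.
Next, u = −2 is a root, giving the factor (u + 2) and quotient 2·u^2 + 9·u + 4.
The remaining quadratic factors as (u + 4)(2·u + 1).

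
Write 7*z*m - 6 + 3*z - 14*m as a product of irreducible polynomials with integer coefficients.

Group as (7*z*m + 3*z) + (-14*m - 6) = z*(7*m + 3) - 2*(7*m + 3).
Both groups share the factor (7*m + 3).

(7*m + 3)*(z - 2)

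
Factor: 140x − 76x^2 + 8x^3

Pull out the common factor 4x, then factor the remaining trinomial.

4x(2x − 5)(x − 7)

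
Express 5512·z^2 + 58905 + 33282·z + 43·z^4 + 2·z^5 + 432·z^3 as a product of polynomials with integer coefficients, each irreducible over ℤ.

Among the possible rational roots, z = -3 is a root, giving the factor (z + 3) and quotient 2·z^4 + 37·z^3 + 321·z^2 + 4549·z + 19635.
Continuing, z = -15 is a root, so (z + 15) divides it; the quotient is 2·z^3 + 7·z^2 + 216·z + 1309.
Next, z = -11/2 is a root, so (2·z + 11) divides it; the quotient is z^2 - 2·z + 119.
The quadratic z^2 - 2·z + 119 has discriminant -472 < 0 and is irreducible over ℤ.

(2·z + 11)·(z + 15)·(z + 3)·(z^2 - 2·z + 119)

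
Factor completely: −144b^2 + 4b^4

Factor out 4b^2, leaving b^2 − 36, which is a difference of two squares.

4b^2(b + 6)(b − 6)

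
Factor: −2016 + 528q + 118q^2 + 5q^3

(5q − 12)(q + 12)(q + 14)

Testing divisors of the constant over divisors of the leading coefficient, q = −12 is a root, so (q + 12) is a factor; dividing leaves 5q^2 + 58q − 168.
The remaining quadratic factors as (5q − 12)(q + 14).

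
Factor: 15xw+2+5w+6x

(3x+1)(5w+2)

Group as (15xw+6x) + (5w+2) = 3x(5w+2) + (5w+2).
Both groups share the factor (5w+2).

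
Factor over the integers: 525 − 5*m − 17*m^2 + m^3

(m + 5)*(m − 15)*(m − 7)

Testing divisors of the constant over divisors of the leading coefficient, m = −5 is a root, giving the factor (m + 5) and quotient m^2 − 22*m + 105.
The remaining quadratic factors as (m − 15)(m − 7).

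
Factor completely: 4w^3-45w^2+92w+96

(4w+3)(w-4)(w-8)

Trying the rational-root candidates, w = 4 is a root, so (w-4) divides it; the quotient is 4w^2-29w-24.
The remaining quadratic factors as (4w+3)(w-8).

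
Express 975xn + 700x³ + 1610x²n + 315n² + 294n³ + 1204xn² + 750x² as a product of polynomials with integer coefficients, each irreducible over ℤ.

(14x + 14n + 15)(5x + 3n)(10x + 7n)

Group: 14x(50x² + 65xn + 21n²) + (14n + 15)(50x² + 65xn + 21n²); both groups contain (50x² + 65xn + 21n²), so (14x + 14n + 15) is a factor with cofactor 50x² + 65xn + 21n².
The cofactor groups again: 50x² + 65xn + 21n² = 10x(5x + 3n) + 7n(5x + 3n); both groups contain (5x + 3n), giving (10x + 7n)(5x + 3n).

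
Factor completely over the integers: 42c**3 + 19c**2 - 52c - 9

(6c + 1)(7c + 9)(c - 1)

Among the possible rational roots, c = -9/7 is a root, so (7c + 9) is a factor; dividing leaves 6c**2 - 5c - 1.
The remaining quadratic factors as (6c + 1)(c - 1).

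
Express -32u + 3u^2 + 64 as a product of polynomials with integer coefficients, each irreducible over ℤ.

Need a pair with product 3·64 = 192 and sum -32: that's -24 and -8.
Split the middle term: 3u^2 - 24u - 8u + 64 = 3u(u - 8) - 8(u - 8).

(3u - 8)(u - 8)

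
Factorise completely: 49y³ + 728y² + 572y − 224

Testing divisors of the constant over divisors of the leading coefficient, y = −14 is a root, giving the factor (y + 14) and quotient 49y² + 42y − 16.
The remaining quadratic factors as (7y − 2)(7y + 8).

(7y + 8)(7y − 2)(y + 14)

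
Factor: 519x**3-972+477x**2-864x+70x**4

Among the possible rational roots, x = -3/2 is a root, so (2x+3) divides it; the quotient is 35x**3+207x**2-72x-324.
Continuing, x = -6/5 is a root, so (5x+6) is a factor; dividing leaves 7x**2+33x-54.
The remaining quadratic factors as (7x-9)(x+6).

(2x+3)(5x+6)(7x-9)(x+6)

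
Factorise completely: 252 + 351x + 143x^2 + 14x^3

Testing divisors of the constant over divisors of the leading coefficient, x = -3/2 is a root, giving the factor (2x + 3) and quotient 7x^2 + 61x + 84.
The remaining quadratic factors as (x + 7)(7x + 12).

(2x + 3)(7x + 12)(x + 7)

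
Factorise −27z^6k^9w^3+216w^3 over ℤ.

Every term has a factor of 27w^3; factoring it out leaves −z^6k^9+8.
Recognize a difference of cubes with the parts 2 and z^2k^3.

−27w^3(z^2k^3−2)(z^4k^6+2z^2k^3+4)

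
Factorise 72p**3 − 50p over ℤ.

2p(6p + 5)(6p − 5)

Every term has a factor of 2p. Then 36p**2 − 25 = (6p)² − (5)².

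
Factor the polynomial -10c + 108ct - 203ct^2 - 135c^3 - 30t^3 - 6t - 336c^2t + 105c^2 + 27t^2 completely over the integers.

-(3c + 5t - 2)(5c + 3t)(9c + 2t - 1)

Group: 5c(-27c^2 - 51ct + 21c - 10t^2 + 9t - 2) + 3t(-27c^2 - 51ct + 21c - 10t^2 + 9t - 2); both groups contain (-27c^2 - 51ct + 21c - 10t^2 + 9t - 2), so (5c + 3t) is a factor with cofactor -27c^2 - 51ct + 21c - 10t^2 + 9t - 2.
The cofactor groups again: -27c^2 - 51ct + 21c - 10t^2 + 9t - 2 = -3c(9c + 2t - 1) + (-5t + 2)(9c + 2t - 1); both groups contain (9c + 2t - 1), giving -(3c + 5t - 2)(9c + 2t - 1).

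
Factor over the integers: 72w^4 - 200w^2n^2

Every term has a factor of 8w^2. Then 9w^2 - 25n^2 = (3w)² − (5n)².

8w^2(3w - 5n)(3w + 5n)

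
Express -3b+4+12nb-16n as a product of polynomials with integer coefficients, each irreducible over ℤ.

Group as (12nb-16n) + (-3b+4) = 4n(3b-4) - (3b-4).
Both groups share the factor (3b-4).

(3b-4)(4n-1)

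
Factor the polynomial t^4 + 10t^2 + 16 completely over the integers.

Substitute u = t^2 to get a quadratic in u, then factor.
t^2 + 8 is irreducible over ℤ (always positive, so no real roots).
t^2 + 2 is irreducible over ℤ (always positive, so no real roots).

(t^2 + 2)(t^2 + 8)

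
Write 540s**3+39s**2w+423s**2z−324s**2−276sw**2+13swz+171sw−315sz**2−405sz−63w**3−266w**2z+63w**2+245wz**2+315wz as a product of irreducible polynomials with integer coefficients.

Group: 9s(60s**2+51sw+47sz−36s+9w**2+38wz−9w−35z**2−45z) − 7w(60s**2+51sw+47sz−36s+9w**2+38wz−9w−35z**2−45z); both groups contain (60s**2+51sw+47sz−36s+9w**2+38wz−9w−35z**2−45z), so (9s−7w) is a factor with cofactor 60s**2+51sw+47sz−36s+9w**2+38wz−9w−35z**2−45z.
The cofactor groups again: 60s**2+51sw+47sz−36s+9w**2+38wz−9w−35z**2−45z = 4s(15s+9w−7z−9) + (w+5z)(15s+9w−7z−9); both groups contain (15s+9w−7z−9), giving (4s+w+5z)(15s+9w−7z−9).

(15s+9w−7z−9)(4s+w+5z)(9s−7w)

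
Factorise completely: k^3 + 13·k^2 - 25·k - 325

Among the possible rational roots, k = -5 is a root, giving the factor (k + 5) and quotient k^2 + 8·k - 65.
The remaining quadratic factors as (k - 5)(k + 13).

(k + 13)·(k + 5)·(k - 5)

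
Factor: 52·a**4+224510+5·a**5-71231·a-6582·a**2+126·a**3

Among the possible rational roots, a = 13/5 is a root, so (5·a-13) is a factor; dividing leaves a**4+13·a**3+59·a**2-1163·a-17270.
Next, a = 10 is a root, so (a-10) divides it; the quotient is a**3+23·a**2+289·a+1727.
Next, a = -11 is a root, giving the factor (a+11) and quotient a**2+12·a+157.
The quadratic a**2+12·a+157 has discriminant -484 < 0 and is irreducible over ℤ.

(5·a-13)·(a+11)·(a-10)·(a**2+12·a+157)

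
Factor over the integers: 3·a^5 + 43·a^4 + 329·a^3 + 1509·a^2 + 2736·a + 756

(3·a + 1)·(a + 3)·(a + 6)·(a^2 + 5·a + 42)

Testing divisors of the constant over divisors of the leading coefficient, a = −6 is a root, so (a + 6) is a factor; dividing leaves 3·a^4 + 25·a^3 + 179·a^2 + 435·a + 126.
Then a = −3 is a root, so (a + 3) divides it; the quotient is 3·a^3 + 16·a^2 + 131·a + 42.
Then a = −1/3 is a root, giving the factor (3·a + 1) and quotient a^2 + 5·a + 42.
The quadratic a^2 + 5·a + 42 has discriminant −143 < 0 and is irreducible over ℤ.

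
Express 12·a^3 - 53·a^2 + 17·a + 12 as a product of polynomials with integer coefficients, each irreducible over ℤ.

By the rational root theorem, a = -1/3 is a root, giving the factor (3·a + 1) and quotient 4·a^2 - 19·a + 12.
The remaining quadratic factors as (4·a - 3)(a - 4).

(3·a + 1)·(4·a - 3)·(a - 4)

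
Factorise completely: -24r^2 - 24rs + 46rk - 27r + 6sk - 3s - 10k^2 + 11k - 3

-(8r - 2k + 1)(3r + 3s - 5k + 3)

Group: -3r(8r - 2k + 1) + (-3s + 5k - 3)(8r - 2k + 1); both groups contain (8r - 2k + 1).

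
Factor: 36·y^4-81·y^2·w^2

9·y^2·(2·y-3·w)·(2·y+3·w)

Every term has a factor of 9·y^2. Then 4·y^2-9·w^2 = (2·y)² − (3·w)².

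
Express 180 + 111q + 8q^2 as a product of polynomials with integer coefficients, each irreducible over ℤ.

(8q + 15)(q + 12)

Need a pair with product 8·180 = 1440 and sum 111: that's 15 and 96.
Split the middle term: 8q^2 + 15q + 96q + 180 = q(8q + 15) + 12(8q + 15).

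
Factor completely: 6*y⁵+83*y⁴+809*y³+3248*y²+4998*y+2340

By the rational root theorem, y = -3 is a root, so (y+3) divides it; the quotient is 6*y⁴+65*y³+614*y²+1406*y+780.
Then y = -2 is a root, so (y+2) divides it; the quotient is 6*y³+53*y²+508*y+390.
Then y = -5/6 is a root, so (6*y+5) divides it; the quotient is y²+8*y+78.
The quadratic y²+8*y+78 has discriminant -248 < 0 and is irreducible over ℤ.

(6*y+5)*(y+2)*(y+3)*(y²+8*y+78)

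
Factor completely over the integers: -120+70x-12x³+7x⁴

(7x-12)(x³+10)

Group as (7x⁴+70x) + (-12x³-120) = 7x(x³+10) - 12(x³+10).
Both groups share the factor (x³+10).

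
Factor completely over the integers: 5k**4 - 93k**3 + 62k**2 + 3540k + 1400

(5k + 2)(k + 5)(k - 10)(k - 14)

Among the possible rational roots, k = 10 is a root, so (k - 10) is a factor; dividing leaves 5k**3 - 43k**2 - 368k - 140.
Continuing, k = 14 is a root, so (k - 14) is a factor; dividing leaves 5k**2 + 27k + 10.
The remaining quadratic factors as (5k + 2)(k + 5).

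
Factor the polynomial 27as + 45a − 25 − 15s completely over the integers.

(3s + 5)(9a − 5)

Group as (27as + 45a) + (−15s − 25) = 9a(3s + 5) − 5(3s + 5).
Both groups share the factor (3s + 5).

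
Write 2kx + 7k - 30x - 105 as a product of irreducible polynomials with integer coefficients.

(2x + 7)(k - 15)

Group as (2kx + 7k) + (-30x - 105) = k(2x + 7) - 15(2x + 7).
Both groups share the factor (2x + 7).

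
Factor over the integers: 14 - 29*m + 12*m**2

Need a pair with product 12·14 = 168 and sum -29: that's -21 and -8.
Split the middle term: 12*m**2 - 21*m - 8*m + 14 = 3*m*(4*m - 7) - 2*(4*m - 7).

(3*m - 2)*(4*m - 7)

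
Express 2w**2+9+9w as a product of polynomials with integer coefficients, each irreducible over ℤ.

(2w+3)(w+3)

Need a pair with product 2·9 = 18 and sum 9: that's 6 and 3.
Split the middle term: 2w**2+6w + 3w+9 = 2w(w+3) + 3(w+3).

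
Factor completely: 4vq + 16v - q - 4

Group as (4vq + 16v) + (-q - 4) = 4v(q + 4) - (q + 4).
Both groups share the factor (q + 4).

(4v - 1)(q + 4)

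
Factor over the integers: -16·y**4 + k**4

Write as (k**2)² − (4·y**2)², then factor k**2 - 4·y**2 once more.

(k + 2·y)·(k - 2·y)·(k**2 + 4·y**2)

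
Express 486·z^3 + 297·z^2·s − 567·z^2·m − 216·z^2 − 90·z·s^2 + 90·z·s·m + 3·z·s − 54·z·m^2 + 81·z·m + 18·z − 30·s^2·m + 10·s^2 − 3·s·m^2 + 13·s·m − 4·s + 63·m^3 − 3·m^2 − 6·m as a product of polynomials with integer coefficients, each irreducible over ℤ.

Group: 9·z·(54·z^2 + 45·z·s − 45·z·m − 24·z + 15·s·m − 5·s − 21·m^2 + m + 2) + (−2·s − 3·m)·(54·z^2 + 45·z·s − 45·z·m − 24·z + 15·s·m − 5·s − 21·m^2 + m + 2); both groups contain (54·z^2 + 45·z·s − 45·z·m − 24·z + 15·s·m − 5·s − 21·m^2 + m + 2), so (9·z − 2·s − 3·m) is a factor with cofactor 54·z^2 + 45·z·s − 45·z·m − 24·z + 15·s·m − 5·s − 21·m^2 + m + 2.
The cofactor groups again: 54·z^2 + 45·z·s − 45·z·m − 24·z + 15·s·m − 5·s − 21·m^2 + m + 2 = 6·z·(9·z + 3·m − 1) + (5·s − 7·m − 2)·(9·z + 3·m − 1); both groups contain (9·z + 3·m − 1), giving (6·z + 5·s − 7·m − 2)·(9·z + 3·m − 1).

(9·z − 2·s − 3·m)·(6·z + 5·s − 7·m − 2)·(9·z + 3·m − 1)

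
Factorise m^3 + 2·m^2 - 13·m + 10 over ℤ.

Trying the rational-root candidates, m = 1 is a root, so (m - 1) divides it; the quotient is m^2 + 3·m - 10.
The remaining quadratic factors as (m - 2)(m + 5).

(m + 5)·(m - 1)·(m - 2)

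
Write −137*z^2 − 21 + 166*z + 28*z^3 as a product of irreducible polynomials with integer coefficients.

Trying the rational-root candidates, z = 1/7 is a root, giving the factor (7*z − 1) and quotient 4*z^2 − 19*z + 21.
The remaining quadratic factors as (z − 3)(4*z − 7).

(4*z − 7)*(7*z − 1)*(z − 3)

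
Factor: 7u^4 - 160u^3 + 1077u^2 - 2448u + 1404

(7u - 6)(u - 13)(u - 3)(u - 6)

Testing divisors of the constant over divisors of the leading coefficient, u = 6 is a root, so (u - 6) is a factor; dividing leaves 7u^3 - 118u^2 + 369u - 234.
Then u = 3 is a root, giving the factor (u - 3) and quotient 7u^2 - 97u + 78.
The remaining quadratic factors as (7u - 6)(u - 13).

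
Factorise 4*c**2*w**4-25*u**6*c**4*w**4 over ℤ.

-c**2*w**4*(5*u**3*c+2)*(5*u**3*c-2)

Pull out the common factor c**2*w**4, leaving -25*u**6*c**2+4.
Recognize a difference of squares with the parts 2 and 5*u**3*c.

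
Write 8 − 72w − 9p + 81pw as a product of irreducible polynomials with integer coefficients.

Group as (81pw − 9p) + (−72w + 8) = 9p(9w − 1) − 8(9w − 1).
Both groups share the factor (9w − 1).

(9p − 8)(9w − 1)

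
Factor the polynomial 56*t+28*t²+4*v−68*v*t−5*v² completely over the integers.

Group: −5*v*(v+14*t) + (2*t+4)*(v+14*t); both groups contain (v+14*t).

−(5*v−2*t−4)*(v+14*t)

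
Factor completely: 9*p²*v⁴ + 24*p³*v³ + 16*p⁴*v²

Factor out p²*v² first: what remains is 16*p² + 24*p*v + 9*v².
Recognize a perfect-square trinomial with the parts 4*p and 3*v.

p²*v²*(4*p + 3*v)²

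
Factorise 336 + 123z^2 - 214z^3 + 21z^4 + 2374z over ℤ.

(3z + 8)(7z + 1)(z - 6)(z - 7)

Trying the rational-root candidates, z = -8/3 is a root, so (3z + 8) divides it; the quotient is 7z^3 - 90z^2 + 281z + 42.
Next, z = 7 is a root, so (z - 7) is a factor; dividing leaves 7z^2 - 41z - 6.
The remaining quadratic factors as (7z + 1)(z - 6).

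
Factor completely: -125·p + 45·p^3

Factor out 5·p, leaving 9·p^2 - 25, which is a difference of two squares.

5·p·(3·p + 5)·(3·p - 5)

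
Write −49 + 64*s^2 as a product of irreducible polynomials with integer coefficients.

Need a pair with product 64·(−49) = −3136 and sum 0: that's −56 and 56.
Split the middle term: 64*s^2 − 56*s + 56*s − 49 = 8*s*(8*s − 7) + 7*(8*s − 7).

(8*s + 7)*(8*s − 7)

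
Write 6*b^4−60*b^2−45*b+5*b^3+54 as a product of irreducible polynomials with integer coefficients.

(2*b+3)*(3*b−2)*(b+3)*(b−3)

Trying the rational-root candidates, b = 2/3 is a root, giving the factor (3*b−2) and quotient 2*b^3+3*b^2−18*b−27.
Next, b = −3/2 is a root, giving the factor (2*b+3) and quotient b^2−9.
The remaining quadratic factors as (b−3)(b+3).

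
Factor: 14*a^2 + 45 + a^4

Substitute u = a^2 to get a quadratic in u, then factor.
a^2 + 5 is irreducible over ℤ (always positive, so no real roots).
a^2 + 9 is irreducible over ℤ (sum of squares).

(a^2 + 5)*(a^2 + 9)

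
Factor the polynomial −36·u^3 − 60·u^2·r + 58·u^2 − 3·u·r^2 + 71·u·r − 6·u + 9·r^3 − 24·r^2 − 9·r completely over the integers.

Group: 2·u·(−18·u^2 − 3·u·r + 29·u + 3·r^2 − 8·r − 3) + 3·r·(−18·u^2 − 3·u·r + 29·u + 3·r^2 − 8·r − 3); both groups contain (−18·u^2 − 3·u·r + 29·u + 3·r^2 − 8·r − 3), so (2·u + 3·r) is a factor with cofactor −18·u^2 − 3·u·r + 29·u + 3·r^2 − 8·r − 3.
The cofactor groups again: −18·u^2 − 3·u·r + 29·u + 3·r^2 − 8·r − 3 = −9·u·(2·u + r − 3) + (3·r + 1)·(2·u + r − 3); both groups contain (2·u + r − 3), giving −(9·u − 3·r − 1)·(2·u + r − 3).

−(9·u − 3·r − 1)·(2·u + 3·r)·(2·u + r − 3)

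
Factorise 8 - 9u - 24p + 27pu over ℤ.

Group as (27pu - 24p) + (-9u + 8) = 3p(9u - 8) - (9u - 8).
Both groups share the factor (9u - 8).

(3p - 1)(9u - 8)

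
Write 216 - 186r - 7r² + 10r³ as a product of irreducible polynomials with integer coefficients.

(2r + 9)(5r - 6)(r - 4)

Trying the rational-root candidates, r = 4 is a root, so (r - 4) divides it; the quotient is 10r² + 33r - 54.
The remaining quadratic factors as (5r - 6)(2r + 9).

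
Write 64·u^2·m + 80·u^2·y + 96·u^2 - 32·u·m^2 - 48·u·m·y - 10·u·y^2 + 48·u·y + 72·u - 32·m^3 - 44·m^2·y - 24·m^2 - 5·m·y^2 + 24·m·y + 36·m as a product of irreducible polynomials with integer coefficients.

(8·u - 8·m - y + 6)·(4·m + 5·y + 6)·(2·u + m)

Group: 2·u·(32·u·m + 40·u·y + 48·u - 32·m^2 - 44·m·y - 24·m - 5·y^2 + 24·y + 36) + m·(32·u·m + 40·u·y + 48·u - 32·m^2 - 44·m·y - 24·m - 5·y^2 + 24·y + 36); both groups contain (32·u·m + 40·u·y + 48·u - 32·m^2 - 44·m·y - 24·m - 5·y^2 + 24·y + 36), so (2·u + m) is a factor with cofactor 32·u·m + 40·u·y + 48·u - 32·m^2 - 44·m·y - 24·m - 5·y^2 + 24·y + 36.
The cofactor groups again: 32·u·m + 40·u·y + 48·u - 32·m^2 - 44·m·y - 24·m - 5·y^2 + 24·y + 36 = 8·u·(4·m + 5·y + 6) + (-8·m - y + 6)·(4·m + 5·y + 6); both groups contain (4·m + 5·y + 6), giving (8·u - 8·m - y + 6)·(4·m + 5·y + 6).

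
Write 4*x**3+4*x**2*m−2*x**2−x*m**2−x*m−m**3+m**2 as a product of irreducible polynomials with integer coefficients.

(2*x−m)*(2*x+m−1)*(x+m)

Group: 2*x*(2*x**2+x*m−m**2) + (m−1)*(2*x**2+x*m−m**2); both groups contain (2*x**2+x*m−m**2), so (2*x+m−1) is a factor with cofactor 2*x**2+x*m−m**2.
The cofactor groups again: 2*x**2+x*m−m**2 = 2*x*(x+m) − m*(x+m); both groups contain (x+m), giving (2*x−m)*(x+m).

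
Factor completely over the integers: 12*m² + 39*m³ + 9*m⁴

Pull out the common factor 3*m², then factor the remaining trinomial.

3*m²*(3*m + 1)*(m + 4)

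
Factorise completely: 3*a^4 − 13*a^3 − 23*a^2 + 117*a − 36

(3*a − 1)*(a + 3)*(a − 3)*(a − 4)

Testing divisors of the constant over divisors of the leading coefficient, a = 4 is a root, so (a − 4) divides it; the quotient is 3*a^3 − a^2 − 27*a + 9.
Next, a = 1/3 is a root, giving the factor (3*a − 1) and quotient a^2 − 9.
The remaining quadratic factors as (a − 3)(a + 3).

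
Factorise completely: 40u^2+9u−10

Need a pair with product 40·(−10) = −400 and sum 9: that's 25 and −16.
Split the middle term: 40u^2+25u − 16u−10 = 5u(8u+5) − 2(8u+5).

(5u−2)(8u+5)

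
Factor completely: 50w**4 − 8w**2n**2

2w**2(5w − 2n)(5w + 2n)

Factor out 2w**2, leaving 25w**2 − 4n**2, which is a difference of two squares.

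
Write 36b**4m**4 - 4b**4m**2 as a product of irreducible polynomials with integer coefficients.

Every term has a factor of 4b**4m**2; factoring it out leaves 9m**2 - 1.
Recognize a difference of squares with the parts 3m and 1.

4b**4m**2(3m + 1)(3m - 1)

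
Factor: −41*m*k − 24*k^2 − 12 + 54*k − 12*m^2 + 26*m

Group: −3*m*(4*m + 3*k − 6) + (−8*k + 2)*(4*m + 3*k − 6); both groups contain (4*m + 3*k − 6).

−(4*m + 3*k − 6)*(3*m + 8*k − 2)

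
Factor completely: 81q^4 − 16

(3q + 2)(3q − 2)(9q^2 + 4)

Write as (9q^2)² − (4)², then factor 9q^2 − 4 once more.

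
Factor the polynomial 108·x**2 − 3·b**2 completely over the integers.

Every term has a factor of 3. Then 36·x**2 − b**2 = (6·x)² − (b)².

3·(6·x − b)·(6·x + b)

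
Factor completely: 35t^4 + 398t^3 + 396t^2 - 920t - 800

(5t + 4)(7t - 10)(t + 10)(t + 2)

Trying the rational-root candidates, t = -4/5 is a root, so (5t + 4) divides it; the quotient is 7t^3 + 74t^2 + 20t - 200.
Then t = 10/7 is a root, so (7t - 10) divides it; the quotient is t^2 + 12t + 20.
The remaining quadratic factors as (t + 2)(t + 10).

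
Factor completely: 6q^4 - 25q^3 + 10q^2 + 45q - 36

(2q - 3)(3q + 4)(q - 1)(q - 3)

Testing divisors of the constant over divisors of the leading coefficient, q = 3/2 is a root, giving the factor (2q - 3) and quotient 3q^3 - 8q^2 - 7q + 12.
Next, q = 3 is a root, so (q - 3) divides it; the quotient is 3q^2 + q - 4.
The remaining quadratic factors as (3q + 4)(q - 1).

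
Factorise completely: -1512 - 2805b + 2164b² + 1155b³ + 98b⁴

Trying the rational-root candidates, b = -9 is a root, so (b + 9) is a factor; dividing leaves 98b³ + 273b² - 293b - 168.
Then b = -3/7 is a root, so (7b + 3) divides it; the quotient is 14b² + 33b - 56.
The remaining quadratic factors as (7b - 8)(2b + 7).

(2b + 7)(7b + 3)(7b - 8)(b + 9)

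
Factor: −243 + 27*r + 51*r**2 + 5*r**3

(5*r − 9)*(r + 3)*(r + 9)

By the rational root theorem, r = 9/5 is a root, so (5*r − 9) is a factor; dividing leaves r**2 + 12*r + 27.
The remaining quadratic factors as (r + 9)(r + 3).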